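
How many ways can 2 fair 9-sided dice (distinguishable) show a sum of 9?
Coefficient of x^9 in (x + x² + ... + x^9)^2. By inclusion-exclusion on dice exceeding 9: Σ_j (-1)^j C(2,j)·C(9-1-9j, 1) = C(2,0)·C(8,1) = 1·8 = 8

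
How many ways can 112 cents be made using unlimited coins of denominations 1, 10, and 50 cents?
Coefficient of x^112 in 1/(1-x^1) · 1/(1-x^10) · 1/(1-x^50). Case on j = number of 50-cent coins (j = 0..2); remainder r = 112 - 50j is made from {1,10} in ⌊r/10⌋+1 ways. r = 112, 62, 12 → 12 + 7 + 2 = 21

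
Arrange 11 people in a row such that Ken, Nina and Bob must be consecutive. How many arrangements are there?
Treat the 3 as one block: (11-3+1)! × 3! = 362880 × 6 = 2177280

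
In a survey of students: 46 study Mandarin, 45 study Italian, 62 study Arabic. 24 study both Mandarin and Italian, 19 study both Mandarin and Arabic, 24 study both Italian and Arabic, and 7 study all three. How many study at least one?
|A∪B∪C| = 46+45+62-24-19-24+7 = 93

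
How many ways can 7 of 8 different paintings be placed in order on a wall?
P(8,7) = 8!/(8-7)! = 40320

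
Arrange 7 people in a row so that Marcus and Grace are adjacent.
Treat as block: (7-1)! × 2! = 720 × 2 = 1440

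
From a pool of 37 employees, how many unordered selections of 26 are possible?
C(37,26) = 37!/(26!×11!) = 854992152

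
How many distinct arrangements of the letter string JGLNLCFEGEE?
11! / (1! × 1! × 1! × 2! × 2! × 3! × 1!) = 1663200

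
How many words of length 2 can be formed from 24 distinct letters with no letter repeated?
P(24,2) = 24!/(24-2)! = 552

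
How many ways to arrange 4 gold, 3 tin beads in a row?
7! / (4! × 3!) = 35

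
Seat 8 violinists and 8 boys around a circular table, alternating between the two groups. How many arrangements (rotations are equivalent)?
Fix one of the violinists: (8-1)! ways for the remaining violinists, × 8! ways for the boys = 5040 × 40320 = 203212800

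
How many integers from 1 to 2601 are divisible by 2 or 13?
⌊2601/2⌋ + ⌊2601/13⌋ - ⌊2601/26⌋ = 1300 + 200 - 100 = 1400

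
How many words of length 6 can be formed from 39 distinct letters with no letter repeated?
P(39,6) = 39!/(39-6)! = 2349088560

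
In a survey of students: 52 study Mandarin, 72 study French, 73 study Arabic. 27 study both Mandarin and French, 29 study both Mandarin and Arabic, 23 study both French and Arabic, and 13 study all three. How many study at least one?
|A∪B∪C| = 52+72+73-27-29-23+13 = 131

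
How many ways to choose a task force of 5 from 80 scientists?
C(80,5) = 80!/(5!×75!) = 24040016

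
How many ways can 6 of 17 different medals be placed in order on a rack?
P(17,6) = 17!/(17-6)! = 8910720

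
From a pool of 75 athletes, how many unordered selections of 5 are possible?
C(75,5) = 75!/(5!×70!) = 17259390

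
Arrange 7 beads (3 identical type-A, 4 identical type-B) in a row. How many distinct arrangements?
7! / (3! × 4!) = 35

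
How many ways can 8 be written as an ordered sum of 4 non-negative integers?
C(8+4-1, 4-1) = C(11, 3) = 165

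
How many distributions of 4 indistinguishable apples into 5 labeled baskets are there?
C(4+5-1, 5-1) = C(8, 4) = 70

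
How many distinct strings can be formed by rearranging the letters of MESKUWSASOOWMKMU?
16! / (3! × 2! × 2! × 1! × 3! × 1! × 2! × 2!) = 36324288000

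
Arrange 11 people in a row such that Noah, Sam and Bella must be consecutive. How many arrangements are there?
Treat the 3 as one block: (11-3+1)! × 3! = 362880 × 6 = 2177280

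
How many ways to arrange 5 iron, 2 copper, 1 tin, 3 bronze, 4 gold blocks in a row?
15! / (5! × 2! × 1! × 3! × 4!) = 37837800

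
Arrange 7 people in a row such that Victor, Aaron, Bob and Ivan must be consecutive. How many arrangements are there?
Treat the 4 as one block: (7-4+1)! × 4! = 24 × 24 = 576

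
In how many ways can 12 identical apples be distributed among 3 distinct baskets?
C(12+3-1, 3-1) = C(14, 2) = 91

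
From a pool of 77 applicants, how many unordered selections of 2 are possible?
C(77,2) = 77!/(2!×75!) = 2926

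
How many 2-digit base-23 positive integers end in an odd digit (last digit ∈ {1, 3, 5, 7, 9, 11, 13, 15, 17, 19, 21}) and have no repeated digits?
Last∈{1,3,5,7,9,11,13,15,17,19,21}. Last=0: 0. Last nonzero: 11×21×P(21,0) = 231. Total = 231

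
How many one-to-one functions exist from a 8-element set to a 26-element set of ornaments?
P(26,8) = 26!/(26-8)! = 62990928000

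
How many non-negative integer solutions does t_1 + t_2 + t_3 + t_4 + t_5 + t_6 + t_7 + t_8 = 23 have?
C(23+8-1, 8-1) = C(30, 7) = 2035800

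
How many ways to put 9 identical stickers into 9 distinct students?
C(9+9-1, 9-1) = C(17, 8) = 24310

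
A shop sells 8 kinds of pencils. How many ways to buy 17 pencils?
C(17+8-1, 8-1) = C(24, 7) = 346104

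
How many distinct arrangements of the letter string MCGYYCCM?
8! / (1! × 3! × 2! × 2!) = 1680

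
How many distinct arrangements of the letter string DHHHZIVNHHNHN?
13! / (3! × 1! × 1! × 1! × 1! × 6!) = 1441440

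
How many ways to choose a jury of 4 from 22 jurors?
C(22,4) = 22!/(4!×18!) = 7315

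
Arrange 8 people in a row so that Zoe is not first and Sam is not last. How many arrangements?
By inclusion-exclusion: 8! - 2×(8-1)! + (8-2)! = 40320 - 10080 + 720 = 30960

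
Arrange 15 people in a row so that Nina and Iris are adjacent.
Treat as block: (15-1)! × 2! = 87178291200 × 2 = 174356582400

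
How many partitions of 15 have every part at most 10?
Let r_j(i) = number of partitions of i into parts ≤ j, for i = 0..15. r_1(i) = 1 for all i; r_j(i) = r_{j-1}(i) + r_j(i-j). Rows j = 2..10: ≤2: 1 1 2 2 3 3 4 4 5 5 6 6 7 7 8 8; ≤3: 1 1 2 3 4 5 7 8 10 12 14 16 19 21 24 27; ≤4: 1 1 2 3 5 6 9 11 15 18 23 27 34 39 47 54; ≤5: 1 1 2 3 5 7 10 13 18 23 30 37 47 57 70 84; ≤6: 1 1 2 3 5 7 11 14 20 26 35 44 58 71 90 110; ≤7: 1 1 2 3 5 7 11 15 21 28 38 49 65 82 105 131; ≤8: 1 1 2 3 5 7 11 15 22 29 40 52 70 89 116 146; ≤9: 1 1 2 3 5 7 11 15 22 30 41 54 73 94 123 157; ≤10: 1 1 2 3 5 7 11 15 22 30 42 55 75 97 128 164. r_10(15) = 164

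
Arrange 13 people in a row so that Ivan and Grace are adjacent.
Treat as block: (13-1)! × 2! = 479001600 × 2 = 958003200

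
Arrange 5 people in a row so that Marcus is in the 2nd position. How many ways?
Fix one position: (5-1)! = 24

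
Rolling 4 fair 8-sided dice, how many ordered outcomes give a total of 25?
Coefficient of x^25 in (x + x² + ... + x^8)^4. By inclusion-exclusion on dice exceeding 8: Σ_j (-1)^j C(4,j)·C(25-1-8j, 3) = C(4,0)·C(24,3) - C(4,1)·C(16,3) + C(4,2)·C(8,3) = 1·2024 - 4·560 + 6·56 = 120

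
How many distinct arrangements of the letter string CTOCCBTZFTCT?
12! / (1! × 1! × 1! × 1! × 4! × 4!) = 831600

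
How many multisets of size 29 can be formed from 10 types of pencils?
C(29+10-1, 10-1) = C(38, 9) = 163011640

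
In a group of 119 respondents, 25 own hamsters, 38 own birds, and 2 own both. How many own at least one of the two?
|A∪B| = |A| + |B| - |A∩B| = 25 + 38 - 2 = 61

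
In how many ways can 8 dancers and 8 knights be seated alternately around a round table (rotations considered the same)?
Fix one of the dancers: (8-1)! ways for the remaining dancers, × 8! ways for the knights = 5040 × 40320 = 203212800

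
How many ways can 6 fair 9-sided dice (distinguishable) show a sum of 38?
Coefficient of x^38 in (x + x² + ... + x^9)^6. By inclusion-exclusion on dice exceeding 9: Σ_j (-1)^j C(6,j)·C(38-1-9j, 5) = C(6,0)·C(37,5) - C(6,1)·C(28,5) + C(6,2)·C(19,5) - C(6,3)·C(10,5) = 1·435897 - 6·98280 + 15·11628 - 20·252 = 15597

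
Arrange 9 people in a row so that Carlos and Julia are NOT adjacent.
Total - adjacent = 9! - (9-1)!×2 = 362880 - 80640 = 282240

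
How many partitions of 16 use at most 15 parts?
By conjugation, equals partitions of 16 into parts ≤ 15. Let r_j(i) = number of partitions of i into parts ≤ j, for i = 0..16. r_1(i) = 1 for all i; r_j(i) = r_{j-1}(i) + r_j(i-j). Rows j = 2..15: ≤2: 1 1 2 2 3 3 4 4 5 5 6 6 7 7 8 8 9; ≤3: 1 1 2 3 4 5 7 8 10 12 14 16 19 21 24 27 30; ≤4: 1 1 2 3 5 6 9 11 15 18 23 27 34 39 47 54 64; ≤5: 1 1 2 3 5 7 10 13 18 23 30 37 47 57 70 84 101; ≤6: 1 1 2 3 5 7 11 14 20 26 35 44 58 71 90 110 136; ≤7: 1 1 2 3 5 7 11 15 21 28 38 49 65 82 105 131 164; ≤8: 1 1 2 3 5 7 11 15 22 29 40 52 70 89 116 146 186; ≤9: 1 1 2 3 5 7 11 15 22 30 41 54 73 94 123 157 201; ≤10: 1 1 2 3 5 7 11 15 22 30 42 55 75 97 128 164 212; ≤11: 1 1 2 3 5 7 11 15 22 30 42 56 76 99 131 169 219; ≤12: 1 1 2 3 5 7 11 15 22 30 42 56 77 100 133 172 224; ≤13: 1 1 2 3 5 7 11 15 22 30 42 56 77 101 134 174 227; ≤14: 1 1 2 3 5 7 11 15 22 30 42 56 77 101 135 175 229; ≤15: 1 1 2 3 5 7 11 15 22 30 42 56 77 101 135 176 230. r_15(16) = 230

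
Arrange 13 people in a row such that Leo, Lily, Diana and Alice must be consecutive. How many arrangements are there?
Treat the 4 as one block: (13-4+1)! × 4! = 3628800 × 24 = 87091200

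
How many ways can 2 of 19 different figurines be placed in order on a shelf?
P(19,2) = 19!/(19-2)! = 342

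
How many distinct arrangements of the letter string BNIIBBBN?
8! / (2! × 4! × 2!) = 420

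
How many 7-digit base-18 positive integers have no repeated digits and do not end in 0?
Last digit: 17 nonzero choices. First digit: 16 (nonzero, ≠last). Middle 5: P(16,5) = 524160. Total = 142571520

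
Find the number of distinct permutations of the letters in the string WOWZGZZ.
7! / (1! × 2! × 1! × 3!) = 420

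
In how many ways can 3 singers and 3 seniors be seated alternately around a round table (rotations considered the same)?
Fix one of the singers: (3-1)! ways for the remaining singers, × 3! ways for the seniors = 2 × 6 = 12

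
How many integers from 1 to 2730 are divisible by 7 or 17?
⌊2730/7⌋ + ⌊2730/17⌋ - ⌊2730/119⌋ = 390 + 160 - 22 = 528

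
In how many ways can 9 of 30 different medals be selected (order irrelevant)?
C(30,9) = 30!/(9!×21!) = 14307150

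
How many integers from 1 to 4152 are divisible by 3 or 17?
⌊4152/3⌋ + ⌊4152/17⌋ - ⌊4152/51⌋ = 1384 + 244 - 81 = 1547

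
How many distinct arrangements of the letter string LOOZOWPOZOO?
11! / (1! × 1! × 2! × 6! × 1!) = 27720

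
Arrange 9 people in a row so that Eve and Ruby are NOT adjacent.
Total - adjacent = 9! - (9-1)!×2 = 362880 - 80640 = 282240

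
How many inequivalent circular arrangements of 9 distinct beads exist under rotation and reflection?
(9-1)!/2 = 40320/2 = 20160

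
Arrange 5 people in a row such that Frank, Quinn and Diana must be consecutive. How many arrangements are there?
Treat the 3 as one block: (5-3+1)! × 3! = 6 × 6 = 36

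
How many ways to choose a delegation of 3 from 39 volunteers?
C(39,3) = 39!/(3!×36!) = 9139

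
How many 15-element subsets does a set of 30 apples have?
C(30,15) = 30!/(15!×15!) = 155117520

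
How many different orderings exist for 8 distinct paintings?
8! = 40320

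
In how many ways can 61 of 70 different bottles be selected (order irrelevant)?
C(70,61) = 70!/(61!×9!) = 65033528560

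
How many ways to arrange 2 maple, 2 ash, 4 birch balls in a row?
8! / (2! × 2! × 4!) = 420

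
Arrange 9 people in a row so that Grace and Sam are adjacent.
Treat as block: (9-1)! × 2! = 40320 × 2 = 80640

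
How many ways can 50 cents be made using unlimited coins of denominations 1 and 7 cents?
Coefficient of x^50 in 1/(1-x^1) · 1/(1-x^7). Use j coins of 7 for j = 0..⌊50/7⌋ = 7, the rest in 1s: 7 + 1 = 8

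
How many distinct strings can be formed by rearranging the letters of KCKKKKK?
7! / (1! × 6!) = 7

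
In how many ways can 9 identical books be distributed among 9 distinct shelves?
C(9+9-1, 9-1) = C(17, 8) = 24310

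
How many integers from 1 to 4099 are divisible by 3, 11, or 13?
⌊4099/3⌋+⌊4099/11⌋+⌊4099/13⌋ - ⌊4099/33⌋-⌊4099/39⌋-⌊4099/143⌋ + ⌊4099/429⌋ = 1366+372+315 - 124-105-28 + 9 = 1805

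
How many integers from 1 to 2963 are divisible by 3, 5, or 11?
⌊2963/3⌋+⌊2963/5⌋+⌊2963/11⌋ - ⌊2963/15⌋-⌊2963/33⌋-⌊2963/55⌋ + ⌊2963/165⌋ = 987+592+269 - 197-89-53 + 17 = 1526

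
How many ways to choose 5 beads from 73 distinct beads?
C(73,5) = 73!/(5!×68!) = 15020334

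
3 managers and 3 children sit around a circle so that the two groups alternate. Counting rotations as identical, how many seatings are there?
Fix one of the managers: (3-1)! ways for the remaining managers, × 3! ways for the children = 2 × 6 = 12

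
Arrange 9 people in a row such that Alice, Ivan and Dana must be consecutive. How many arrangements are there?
Treat the 3 as one block: (9-3+1)! × 3! = 5040 × 6 = 30240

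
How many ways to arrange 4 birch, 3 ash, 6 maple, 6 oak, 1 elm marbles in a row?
20! / (4! × 3! × 6! × 6! × 1!) = 32590958400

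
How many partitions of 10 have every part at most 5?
Let r_j(i) = number of partitions of i into parts ≤ j, for i = 0..10. r_1(i) = 1 for all i; r_j(i) = r_{j-1}(i) + r_j(i-j). Rows j = 2..5: ≤2: 1 1 2 2 3 3 4 4 5 5 6; ≤3: 1 1 2 3 4 5 7 8 10 12 14; ≤4: 1 1 2 3 5 6 9 11 15 18 23; ≤5: 1 1 2 3 5 7 10 13 18 23 30. r_5(10) = 30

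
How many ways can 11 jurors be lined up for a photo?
11! = 39916800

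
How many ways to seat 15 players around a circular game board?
Circular: fix one position, arrange the rest. (15-1)! = 87178291200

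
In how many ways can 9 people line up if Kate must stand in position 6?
Fix one position: (9-1)! = 40320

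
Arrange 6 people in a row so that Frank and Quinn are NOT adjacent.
Total - adjacent = 6! - (6-1)!×2 = 720 - 240 = 480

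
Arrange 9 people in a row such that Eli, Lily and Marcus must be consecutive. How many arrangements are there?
Treat the 3 as one block: (9-3+1)! × 3! = 5040 × 6 = 30240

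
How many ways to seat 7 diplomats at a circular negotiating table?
Circular: fix one position, arrange the rest. (7-1)! = 720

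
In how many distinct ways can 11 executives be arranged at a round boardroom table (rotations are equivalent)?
Circular: fix one position, arrange the rest. (11-1)! = 3628800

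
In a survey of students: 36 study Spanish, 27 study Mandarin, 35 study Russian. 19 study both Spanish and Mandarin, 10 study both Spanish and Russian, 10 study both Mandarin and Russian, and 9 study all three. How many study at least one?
|A∪B∪C| = 36+27+35-19-10-10+9 = 68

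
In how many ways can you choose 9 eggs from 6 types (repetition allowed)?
C(9+6-1, 6-1) = C(14, 5) = 2002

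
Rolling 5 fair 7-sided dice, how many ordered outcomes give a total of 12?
Coefficient of x^12 in (x + x² + ... + x^7)^5. By inclusion-exclusion on dice exceeding 7: Σ_j (-1)^j C(5,j)·C(12-1-7j, 4) = C(5,0)·C(11,4) - C(5,1)·C(4,4) = 1·330 - 5·1 = 325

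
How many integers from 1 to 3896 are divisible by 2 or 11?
⌊3896/2⌋ + ⌊3896/11⌋ - ⌊3896/22⌋ = 1948 + 354 - 177 = 2125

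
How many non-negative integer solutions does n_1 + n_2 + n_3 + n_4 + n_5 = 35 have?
C(35+5-1, 5-1) = C(39, 4) = 82251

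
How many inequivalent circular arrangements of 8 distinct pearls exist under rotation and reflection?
(8-1)!/2 = 5040/2 = 2520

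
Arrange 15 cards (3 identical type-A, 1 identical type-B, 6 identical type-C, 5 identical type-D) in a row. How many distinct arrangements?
15! / (3! × 1! × 6! × 5!) = 2522520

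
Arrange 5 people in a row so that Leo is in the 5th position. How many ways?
Fix one position: (5-1)! = 24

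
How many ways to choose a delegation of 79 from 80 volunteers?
C(80,79) = 80!/(79!×1!) = 80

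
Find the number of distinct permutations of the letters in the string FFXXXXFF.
8! / (4! × 4!) = 70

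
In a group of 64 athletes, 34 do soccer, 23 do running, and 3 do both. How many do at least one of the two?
|A∪B| = |A| + |B| - |A∩B| = 34 + 23 - 3 = 54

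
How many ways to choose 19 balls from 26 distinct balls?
C(26,19) = 26!/(19!×7!) = 657800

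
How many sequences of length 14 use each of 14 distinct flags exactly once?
14! = 87178291200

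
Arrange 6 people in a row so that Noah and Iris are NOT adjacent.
Total - adjacent = 6! - (6-1)!×2 = 720 - 240 = 480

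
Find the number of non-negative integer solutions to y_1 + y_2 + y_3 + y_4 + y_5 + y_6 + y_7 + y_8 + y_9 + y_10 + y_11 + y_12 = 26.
C(26+12-1, 12-1) = C(37, 11) = 854992152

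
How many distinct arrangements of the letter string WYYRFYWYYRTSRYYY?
16! / (2! × 8! × 1! × 3! × 1! × 1!) = 43243200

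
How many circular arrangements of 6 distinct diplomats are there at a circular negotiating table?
Circular: fix one position, arrange the rest. (6-1)! = 120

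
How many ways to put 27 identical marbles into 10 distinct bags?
C(27+10-1, 10-1) = C(36, 9) = 94143280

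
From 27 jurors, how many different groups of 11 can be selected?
C(27,11) = 27!/(11!×16!) = 13037895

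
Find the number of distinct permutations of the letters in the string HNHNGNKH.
8! / (3! × 1! × 3! × 1!) = 1120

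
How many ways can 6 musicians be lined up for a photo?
6! = 720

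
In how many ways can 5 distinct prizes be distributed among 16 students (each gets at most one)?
P(16,5) = 16!/(16-5)! = 524160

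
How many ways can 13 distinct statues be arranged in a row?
13! = 6227020800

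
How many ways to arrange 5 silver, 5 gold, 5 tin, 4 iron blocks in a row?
19! / (5! × 5! × 5! × 4!) = 2933186256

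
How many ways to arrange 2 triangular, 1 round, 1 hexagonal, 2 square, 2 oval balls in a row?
8! / (2! × 1! × 1! × 2! × 2!) = 5040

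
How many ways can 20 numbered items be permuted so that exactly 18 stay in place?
Choose the 18 fixed points C(20,18) = 190, derange the rest: !2 = Σ_{j=0}^{2} (-1)^j·2!/j! = 2 - 2 + 1 = 1. Product = 190 × 1 = 190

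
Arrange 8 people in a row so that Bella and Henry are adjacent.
Treat as block: (8-1)! × 2! = 5040 × 2 = 10080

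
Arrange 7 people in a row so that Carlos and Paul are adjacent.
Treat as block: (7-1)! × 2! = 720 × 2 = 1440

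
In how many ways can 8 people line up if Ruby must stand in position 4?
Fix one position: (8-1)! = 5040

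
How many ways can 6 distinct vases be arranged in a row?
6! = 720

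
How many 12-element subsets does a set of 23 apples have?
C(23,12) = 23!/(12!×11!) = 1352078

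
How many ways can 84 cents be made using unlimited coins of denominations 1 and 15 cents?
Coefficient of x^84 in 1/(1-x^1) · 1/(1-x^15). Use j coins of 15 for j = 0..⌊84/15⌋ = 5, the rest in 1s: 5 + 1 = 6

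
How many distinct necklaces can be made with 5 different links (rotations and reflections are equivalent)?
(5-1)!/2 = 24/2 = 12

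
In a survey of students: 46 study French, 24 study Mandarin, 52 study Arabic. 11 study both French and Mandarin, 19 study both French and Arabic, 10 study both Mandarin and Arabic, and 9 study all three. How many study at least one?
|A∪B∪C| = 46+24+52-11-19-10+9 = 91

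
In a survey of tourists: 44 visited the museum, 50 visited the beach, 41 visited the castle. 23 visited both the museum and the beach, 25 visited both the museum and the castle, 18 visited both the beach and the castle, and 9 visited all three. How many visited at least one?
|A∪B∪C| = 44+50+41-23-25-18+9 = 78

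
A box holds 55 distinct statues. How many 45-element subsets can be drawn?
C(55,45) = 55!/(45!×10!) = 29248649430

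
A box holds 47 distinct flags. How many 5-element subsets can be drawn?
C(47,5) = 47!/(5!×42!) = 1533939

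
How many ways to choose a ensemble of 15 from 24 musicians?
C(24,15) = 24!/(15!×9!) = 1307504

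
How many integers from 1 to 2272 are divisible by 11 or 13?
⌊2272/11⌋ + ⌊2272/13⌋ - ⌊2272/143⌋ = 206 + 174 - 15 = 365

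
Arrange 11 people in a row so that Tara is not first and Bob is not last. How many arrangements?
By inclusion-exclusion: 11! - 2×(11-1)! + (11-2)! = 39916800 - 7257600 + 362880 = 33022080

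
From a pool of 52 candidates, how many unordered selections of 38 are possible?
C(52,38) = 52!/(38!×14!) = 1768966344600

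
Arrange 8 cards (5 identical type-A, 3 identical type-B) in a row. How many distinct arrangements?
8! / (5! × 3!) = 56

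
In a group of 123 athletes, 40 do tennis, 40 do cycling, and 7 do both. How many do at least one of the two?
|A∪B| = |A| + |B| - |A∩B| = 40 + 40 - 7 = 73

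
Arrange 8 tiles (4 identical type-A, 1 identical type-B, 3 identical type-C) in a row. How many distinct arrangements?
8! / (4! × 1! × 3!) = 280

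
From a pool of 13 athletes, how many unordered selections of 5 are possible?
C(13,5) = 13!/(5!×8!) = 1287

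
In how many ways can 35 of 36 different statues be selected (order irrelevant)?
C(36,35) = 36!/(35!×1!) = 36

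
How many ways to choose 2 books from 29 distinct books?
C(29,2) = 29!/(2!×27!) = 406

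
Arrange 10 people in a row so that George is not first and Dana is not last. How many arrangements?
By inclusion-exclusion: 10! - 2×(10-1)! + (10-2)! = 3628800 - 725760 + 40320 = 2943360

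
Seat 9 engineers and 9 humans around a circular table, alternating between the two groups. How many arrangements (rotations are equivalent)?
Fix one of the engineers: (9-1)! ways for the remaining engineers, × 9! ways for the humans = 40320 × 362880 = 14631321600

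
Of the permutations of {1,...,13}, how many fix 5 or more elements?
Exactly j fixed points: C(13,j)·!(13-j); sum over j ≥ 5 (derangement numbers via !m = (m-1)·(!(m-1) + !(m-2)): !0..!8 = 1, 0, 1, 2, 9, 44, 265, 1854, 14833). Σ_{j=5}^{13} C(13,j)·!(13-j) = C(13,5)·!8 + C(13,6)·!7 + C(13,7)·!6 + C(13,8)·!5 + C(13,9)·!4 + C(13,10)·!3 + C(13,11)·!2 + C(13,12)·!1 + C(13,13)·!0 = 1287·14833 + 1716·1854 + 1716·265 + 1287·44 + 715·9 + 286·2 + 78·1 + 13·0 + 1·1 = 22789989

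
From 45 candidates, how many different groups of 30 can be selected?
C(45,30) = 45!/(30!×15!) = 344867425584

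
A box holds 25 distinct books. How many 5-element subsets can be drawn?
C(25,5) = 25!/(5!×20!) = 53130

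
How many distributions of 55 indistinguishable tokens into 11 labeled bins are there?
C(55+11-1, 11-1) = C(65, 10) = 179013799328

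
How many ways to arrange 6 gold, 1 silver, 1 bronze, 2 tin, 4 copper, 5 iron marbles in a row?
19! / (6! × 1! × 1! × 2! × 4! × 5!) = 29331862560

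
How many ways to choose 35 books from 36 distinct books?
C(36,35) = 36!/(35!×1!) = 36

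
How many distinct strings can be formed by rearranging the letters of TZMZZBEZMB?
10! / (2! × 4! × 1! × 2! × 1!) = 37800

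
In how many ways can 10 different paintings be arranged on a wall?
10! = 3628800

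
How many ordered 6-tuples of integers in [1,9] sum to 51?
Coefficient of x^51 in (x + x² + ... + x^9)^6. By inclusion-exclusion on dice exceeding 9: Σ_j (-1)^j C(6,j)·C(51-1-9j, 5) = C(6,0)·C(50,5) - C(6,1)·C(41,5) + C(6,2)·C(32,5) - C(6,3)·C(23,5) + C(6,4)·C(14,5) - C(6,5)·C(5,5) = 1·2118760 - 6·749398 + 15·201376 - 20·33649 + 15·2002 - 6·1 = 56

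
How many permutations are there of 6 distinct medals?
6! = 720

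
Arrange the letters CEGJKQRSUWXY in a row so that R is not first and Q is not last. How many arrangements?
By inclusion-exclusion: 12! - 2×(12-1)! + (12-2)! = 479001600 - 79833600 + 3628800 = 402796800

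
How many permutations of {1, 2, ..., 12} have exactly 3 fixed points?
Choose the 3 fixed points C(12,3) = 220, derange the rest: !9 = Σ_{j=0}^{9} (-1)^j·9!/j! = 362880 - 362880 + 181440 - 60480 + 15120 - 3024 + 504 - 72 + 9 - 1 = 133496. Product = 220 × 133496 = 29369120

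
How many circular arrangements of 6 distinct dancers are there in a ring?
Circular: fix one position, arrange the rest. (6-1)! = 120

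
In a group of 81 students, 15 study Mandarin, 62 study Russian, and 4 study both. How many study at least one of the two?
|A∪B| = |A| + |B| - |A∩B| = 15 + 62 - 4 = 73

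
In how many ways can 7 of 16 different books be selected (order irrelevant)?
C(16,7) = 16!/(7!×9!) = 11440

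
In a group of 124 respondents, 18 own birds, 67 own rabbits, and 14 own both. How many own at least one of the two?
|A∪B| = |A| + |B| - |A∩B| = 18 + 67 - 14 = 71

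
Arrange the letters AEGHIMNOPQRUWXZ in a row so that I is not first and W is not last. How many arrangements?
By inclusion-exclusion: 15! - 2×(15-1)! + (15-2)! = 1307674368000 - 174356582400 + 6227020800 = 1139544806400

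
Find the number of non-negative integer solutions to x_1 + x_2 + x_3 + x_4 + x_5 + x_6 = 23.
C(23+6-1, 6-1) = C(28, 5) = 98280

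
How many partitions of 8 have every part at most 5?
Let r_j(i) = number of partitions of i into parts ≤ j, for i = 0..8. r_1(i) = 1 for all i; r_j(i) = r_{j-1}(i) + r_j(i-j). Rows j = 2..5: ≤2: 1 1 2 2 3 3 4 4 5; ≤3: 1 1 2 3 4 5 7 8 10; ≤4: 1 1 2 3 5 6 9 11 15; ≤5: 1 1 2 3 5 7 10 13 18. r_5(8) = 18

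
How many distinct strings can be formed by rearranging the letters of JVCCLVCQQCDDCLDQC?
17! / (1! × 2! × 6! × 2! × 3! × 3!) = 3430627200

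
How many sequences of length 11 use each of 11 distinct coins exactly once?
11! = 39916800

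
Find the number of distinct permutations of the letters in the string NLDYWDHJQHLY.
12! / (2! × 1! × 2! × 1! × 2! × 1! × 2! × 1!) = 29937600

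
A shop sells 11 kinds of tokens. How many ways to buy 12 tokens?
C(12+11-1, 11-1) = C(22, 10) = 646646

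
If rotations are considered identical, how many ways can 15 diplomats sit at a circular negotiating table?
Circular: fix one position, arrange the rest. (15-1)! = 87178291200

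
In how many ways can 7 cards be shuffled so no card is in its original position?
!7 = Σ_{j=0}^{7} (-1)^j·7!/j! = 5040 - 5040 + 2520 - 840 + 210 - 42 + 7 - 1 = 1854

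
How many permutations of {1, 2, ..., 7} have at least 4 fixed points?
Exactly j fixed points: C(7,j)·!(7-j); sum over j ≥ 4 (derangement numbers via !m = (m-1)·(!(m-1) + !(m-2)): !0..!3 = 1, 0, 1, 2). Σ_{j=4}^{7} C(7,j)·!(7-j) = C(7,4)·!3 + C(7,5)·!2 + C(7,6)·!1 + C(7,7)·!0 = 35·2 + 21·1 + 7·0 + 1·1 = 92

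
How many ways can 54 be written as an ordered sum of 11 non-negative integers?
C(54+11-1, 11-1) = C(64, 10) = 151473214816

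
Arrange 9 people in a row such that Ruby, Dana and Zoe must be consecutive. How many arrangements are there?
Treat the 3 as one block: (9-3+1)! × 3! = 5040 × 6 = 30240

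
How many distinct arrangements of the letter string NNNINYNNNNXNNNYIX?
17! / (2! × 2! × 2! × 11!) = 1113840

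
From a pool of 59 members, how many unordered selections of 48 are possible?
C(59,48) = 59!/(48!×11!) = 279871768995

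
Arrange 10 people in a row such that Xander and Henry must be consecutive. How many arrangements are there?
Treat the 2 as one block: (10-2+1)! × 2! = 362880 × 2 = 725760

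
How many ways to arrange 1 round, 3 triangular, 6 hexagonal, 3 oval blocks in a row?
13! / (1! × 3! × 6! × 3!) = 240240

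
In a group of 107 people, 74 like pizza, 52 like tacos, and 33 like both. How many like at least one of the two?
|A∪B| = |A| + |B| - |A∩B| = 74 + 52 - 33 = 93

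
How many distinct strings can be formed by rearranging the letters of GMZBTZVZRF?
10! / (1! × 1! × 1! × 1! × 1! × 3! × 1! × 1!) = 604800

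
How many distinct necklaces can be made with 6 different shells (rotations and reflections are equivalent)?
(6-1)!/2 = 120/2 = 60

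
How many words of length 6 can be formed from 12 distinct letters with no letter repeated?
P(12,6) = 12!/(12-6)! = 665280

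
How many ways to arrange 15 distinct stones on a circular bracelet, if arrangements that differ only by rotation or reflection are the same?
(15-1)!/2 = 87178291200/2 = 43589145600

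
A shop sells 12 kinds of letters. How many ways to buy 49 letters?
C(49+12-1, 12-1) = C(60, 11) = 342700125300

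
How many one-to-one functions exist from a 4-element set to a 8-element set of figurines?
P(8,4) = 8!/(8-4)! = 1680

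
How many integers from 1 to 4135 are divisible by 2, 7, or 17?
⌊4135/2⌋+⌊4135/7⌋+⌊4135/17⌋ - ⌊4135/14⌋-⌊4135/34⌋-⌊4135/119⌋ + ⌊4135/238⌋ = 2067+590+243 - 295-121-34 + 17 = 2467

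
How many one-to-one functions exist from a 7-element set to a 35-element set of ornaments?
P(35,7) = 35!/(35-7)! = 33891580800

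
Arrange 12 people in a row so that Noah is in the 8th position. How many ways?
Fix one position: (12-1)! = 39916800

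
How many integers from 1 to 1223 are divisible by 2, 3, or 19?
⌊1223/2⌋+⌊1223/3⌋+⌊1223/19⌋ - ⌊1223/6⌋-⌊1223/38⌋-⌊1223/57⌋ + ⌊1223/114⌋ = 611+407+64 - 203-32-21 + 10 = 836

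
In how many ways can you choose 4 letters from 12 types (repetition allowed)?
C(4+12-1, 12-1) = C(15, 11) = 1365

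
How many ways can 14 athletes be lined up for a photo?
14! = 87178291200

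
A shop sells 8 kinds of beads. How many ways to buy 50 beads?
C(50+8-1, 8-1) = C(57, 7) = 264385836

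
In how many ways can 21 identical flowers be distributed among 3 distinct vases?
C(21+3-1, 3-1) = C(23, 2) = 253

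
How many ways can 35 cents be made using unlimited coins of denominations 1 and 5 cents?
Coefficient of x^35 in 1/(1-x^1) · 1/(1-x^5). Use j coins of 5 for j = 0..⌊35/5⌋ = 7, the rest in 1s: 7 + 1 = 8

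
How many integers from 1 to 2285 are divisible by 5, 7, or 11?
⌊2285/5⌋+⌊2285/7⌋+⌊2285/11⌋ - ⌊2285/35⌋-⌊2285/55⌋-⌊2285/77⌋ + ⌊2285/385⌋ = 457+326+207 - 65-41-29 + 5 = 860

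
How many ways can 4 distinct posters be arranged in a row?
4! = 24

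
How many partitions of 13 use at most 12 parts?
By conjugation, equals partitions of 13 into parts ≤ 12. Let r_j(i) = number of partitions of i into parts ≤ j, for i = 0..13. r_1(i) = 1 for all i; r_j(i) = r_{j-1}(i) + r_j(i-j). Rows j = 2..12: ≤2: 1 1 2 2 3 3 4 4 5 5 6 6 7 7; ≤3: 1 1 2 3 4 5 7 8 10 12 14 16 19 21; ≤4: 1 1 2 3 5 6 9 11 15 18 23 27 34 39; ≤5: 1 1 2 3 5 7 10 13 18 23 30 37 47 57; ≤6: 1 1 2 3 5 7 11 14 20 26 35 44 58 71; ≤7: 1 1 2 3 5 7 11 15 21 28 38 49 65 82; ≤8: 1 1 2 3 5 7 11 15 22 29 40 52 70 89; ≤9: 1 1 2 3 5 7 11 15 22 30 41 54 73 94; ≤10: 1 1 2 3 5 7 11 15 22 30 42 55 75 97; ≤11: 1 1 2 3 5 7 11 15 22 30 42 56 76 99; ≤12: 1 1 2 3 5 7 11 15 22 30 42 56 77 100. r_12(13) = 100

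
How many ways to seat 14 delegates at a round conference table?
Circular: fix one position, arrange the rest. (14-1)! = 6227020800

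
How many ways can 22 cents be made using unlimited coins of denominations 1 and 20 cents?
Coefficient of x^22 in 1/(1-x^1) · 1/(1-x^20). Use j coins of 20 for j = 0..⌊22/20⌋ = 1, the rest in 1s: 1 + 1 = 2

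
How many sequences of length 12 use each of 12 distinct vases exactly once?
12! = 479001600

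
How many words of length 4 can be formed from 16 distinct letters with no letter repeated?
P(16,4) = 16!/(16-4)! = 43680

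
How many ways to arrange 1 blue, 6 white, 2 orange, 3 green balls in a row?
12! / (1! × 6! × 2! × 3!) = 55440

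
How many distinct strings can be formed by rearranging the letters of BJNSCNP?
7! / (1! × 1! × 1! × 2! × 1! × 1!) = 2520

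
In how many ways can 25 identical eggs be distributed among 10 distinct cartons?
C(25+10-1, 10-1) = C(34, 9) = 52451256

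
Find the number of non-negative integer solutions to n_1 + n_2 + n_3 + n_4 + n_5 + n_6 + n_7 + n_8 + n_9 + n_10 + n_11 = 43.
C(43+11-1, 11-1) = C(53, 10) = 19499099620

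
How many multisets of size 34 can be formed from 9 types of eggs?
C(34+9-1, 9-1) = C(42, 8) = 118030185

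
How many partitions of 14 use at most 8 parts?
By conjugation, equals partitions of 14 into parts ≤ 8. Let r_j(i) = number of partitions of i into parts ≤ j, for i = 0..14. r_1(i) = 1 for all i; r_j(i) = r_{j-1}(i) + r_j(i-j). Rows j = 2..8: ≤2: 1 1 2 2 3 3 4 4 5 5 6 6 7 7 8; ≤3: 1 1 2 3 4 5 7 8 10 12 14 16 19 21 24; ≤4: 1 1 2 3 5 6 9 11 15 18 23 27 34 39 47; ≤5: 1 1 2 3 5 7 10 13 18 23 30 37 47 57 70; ≤6: 1 1 2 3 5 7 11 14 20 26 35 44 58 71 90; ≤7: 1 1 2 3 5 7 11 15 21 28 38 49 65 82 105; ≤8: 1 1 2 3 5 7 11 15 22 29 40 52 70 89 116. r_8(14) = 116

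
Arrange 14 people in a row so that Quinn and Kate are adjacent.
Treat as block: (14-1)! × 2! = 6227020800 × 2 = 12454041600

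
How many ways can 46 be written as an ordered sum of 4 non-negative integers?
C(46+4-1, 4-1) = C(49, 3) = 18424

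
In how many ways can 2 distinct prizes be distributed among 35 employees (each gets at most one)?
P(35,2) = 35!/(35-2)! = 1190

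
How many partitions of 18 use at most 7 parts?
By conjugation, equals partitions of 18 into parts ≤ 7. Let r_j(i) = number of partitions of i into parts ≤ j, for i = 0..18. r_1(i) = 1 for all i; r_j(i) = r_{j-1}(i) + r_j(i-j). Rows j = 2..7: ≤2: 1 1 2 2 3 3 4 4 5 5 6 6 7 7 8 8 9 9 10; ≤3: 1 1 2 3 4 5 7 8 10 12 14 16 19 21 24 27 30 33 37; ≤4: 1 1 2 3 5 6 9 11 15 18 23 27 34 39 47 54 64 72 84; ≤5: 1 1 2 3 5 7 10 13 18 23 30 37 47 57 70 84 101 119 141; ≤6: 1 1 2 3 5 7 11 14 20 26 35 44 58 71 90 110 136 163 199; ≤7: 1 1 2 3 5 7 11 15 21 28 38 49 65 82 105 131 164 201 248. r_7(18) = 248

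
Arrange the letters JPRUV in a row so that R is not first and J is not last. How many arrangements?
By inclusion-exclusion: 5! - 2×(5-1)! + (5-2)! = 120 - 48 + 6 = 78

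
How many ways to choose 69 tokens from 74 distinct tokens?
C(74,69) = 74!/(69!×5!) = 16108764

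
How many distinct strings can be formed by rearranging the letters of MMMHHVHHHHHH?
12! / (3! × 8! × 1!) = 1980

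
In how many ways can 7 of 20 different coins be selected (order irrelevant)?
C(20,7) = 20!/(7!×13!) = 77520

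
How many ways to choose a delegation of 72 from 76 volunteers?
C(76,72) = 76!/(72!×4!) = 1282975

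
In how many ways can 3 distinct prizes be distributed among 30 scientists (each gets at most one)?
P(30,3) = 30!/(30-3)! = 24360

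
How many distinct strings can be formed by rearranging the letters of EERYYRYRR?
9! / (4! × 2! × 3!) = 1260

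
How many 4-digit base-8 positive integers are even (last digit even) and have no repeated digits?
Last∈{0,2,4,6}. Last=0: 210. Last nonzero: 3×6×P(6,2) = 540. Total = 750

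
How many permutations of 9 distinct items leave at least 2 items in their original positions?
Exactly j fixed points: C(9,j)·!(9-j); sum over j ≥ 2 (derangement numbers via !m = (m-1)·(!(m-1) + !(m-2)): !0..!7 = 1, 0, 1, 2, 9, 44, 265, 1854). Σ_{j=2}^{9} C(9,j)·!(9-j) = C(9,2)·!7 + C(9,3)·!6 + C(9,4)·!5 + C(9,5)·!4 + C(9,6)·!3 + C(9,7)·!2 + C(9,8)·!1 + C(9,9)·!0 = 36·1854 + 84·265 + 126·44 + 126·9 + 84·2 + 36·1 + 9·0 + 1·1 = 95887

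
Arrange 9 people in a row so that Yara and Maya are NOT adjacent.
Total - adjacent = 9! - (9-1)!×2 = 362880 - 80640 = 282240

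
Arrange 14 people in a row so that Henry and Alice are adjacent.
Treat as block: (14-1)! × 2! = 6227020800 × 2 = 12454041600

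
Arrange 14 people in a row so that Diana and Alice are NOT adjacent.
Total - adjacent = 14! - (14-1)!×2 = 87178291200 - 12454041600 = 74724249600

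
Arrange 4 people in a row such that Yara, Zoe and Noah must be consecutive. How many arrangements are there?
Treat the 3 as one block: (4-3+1)! × 3! = 2 × 6 = 12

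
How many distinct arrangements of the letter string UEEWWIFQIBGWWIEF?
16! / (1! × 2! × 1! × 1! × 3! × 1! × 3! × 4!) = 12108096000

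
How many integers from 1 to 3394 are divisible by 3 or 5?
⌊3394/3⌋ + ⌊3394/5⌋ - ⌊3394/15⌋ = 1131 + 678 - 226 = 1583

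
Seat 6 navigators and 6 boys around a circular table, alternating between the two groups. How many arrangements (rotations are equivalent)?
Fix one of the navigators: (6-1)! ways for the remaining navigators, × 6! ways for the boys = 120 × 720 = 86400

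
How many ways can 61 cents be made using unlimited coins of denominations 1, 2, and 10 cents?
Coefficient of x^61 in 1/(1-x^1) · 1/(1-x^2) · 1/(1-x^10). Case on j = number of 10-cent coins (j = 0..6); remainder r = 61 - 10j is made from {1,2} in ⌊r/2⌋+1 ways. r = 61, 51, 41, 31, 21, 11, 1 → 31 + 26 + 21 + 16 + 11 + 6 + 1 = 112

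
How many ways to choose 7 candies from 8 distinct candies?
C(8,7) = 8!/(7!×1!) = 8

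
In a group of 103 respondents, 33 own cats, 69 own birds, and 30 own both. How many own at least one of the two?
|A∪B| = |A| + |B| - |A∩B| = 33 + 69 - 30 = 72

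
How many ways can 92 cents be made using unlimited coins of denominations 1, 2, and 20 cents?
Coefficient of x^92 in 1/(1-x^1) · 1/(1-x^2) · 1/(1-x^20). Case on j = number of 20-cent coins (j = 0..4); remainder r = 92 - 20j is made from {1,2} in ⌊r/2⌋+1 ways. r = 92, 72, 52, 32, 12 → 47 + 37 + 27 + 17 + 7 = 135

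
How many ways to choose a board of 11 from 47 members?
C(47,11) = 47!/(11!×36!) = 17417133617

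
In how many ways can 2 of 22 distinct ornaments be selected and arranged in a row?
P(22,2) = 22!/(22-2)! = 462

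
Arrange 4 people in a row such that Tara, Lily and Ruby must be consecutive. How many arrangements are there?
Treat the 3 as one block: (4-3+1)! × 3! = 2 × 6 = 12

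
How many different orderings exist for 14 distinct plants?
14! = 87178291200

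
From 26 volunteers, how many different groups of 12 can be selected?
C(26,12) = 26!/(12!×14!) = 9657700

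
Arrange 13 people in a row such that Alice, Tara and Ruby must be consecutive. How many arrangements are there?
Treat the 3 as one block: (13-3+1)! × 3! = 39916800 × 6 = 239500800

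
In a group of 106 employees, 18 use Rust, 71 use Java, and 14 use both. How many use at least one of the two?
|A∪B| = |A| + |B| - |A∩B| = 18 + 71 - 14 = 75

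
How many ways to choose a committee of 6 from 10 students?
C(10,6) = 10!/(6!×4!) = 210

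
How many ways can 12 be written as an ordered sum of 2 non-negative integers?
C(12+2-1, 2-1) = C(13, 1) = 13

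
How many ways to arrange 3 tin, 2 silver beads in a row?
5! / (3! × 2!) = 10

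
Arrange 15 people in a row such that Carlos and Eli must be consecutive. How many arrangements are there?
Treat the 2 as one block: (15-2+1)! × 2! = 87178291200 × 2 = 174356582400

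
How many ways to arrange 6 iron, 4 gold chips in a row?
10! / (6! × 4!) = 210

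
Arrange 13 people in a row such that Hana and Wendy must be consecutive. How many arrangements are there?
Treat the 2 as one block: (13-2+1)! × 2! = 479001600 × 2 = 958003200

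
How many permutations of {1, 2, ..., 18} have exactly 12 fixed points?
Choose the 12 fixed points C(18,12) = 18564, derange the rest: !6 = Σ_{j=0}^{6} (-1)^j·6!/j! = 720 - 720 + 360 - 120 + 30 - 6 + 1 = 265. Product = 18564 × 265 = 4919460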